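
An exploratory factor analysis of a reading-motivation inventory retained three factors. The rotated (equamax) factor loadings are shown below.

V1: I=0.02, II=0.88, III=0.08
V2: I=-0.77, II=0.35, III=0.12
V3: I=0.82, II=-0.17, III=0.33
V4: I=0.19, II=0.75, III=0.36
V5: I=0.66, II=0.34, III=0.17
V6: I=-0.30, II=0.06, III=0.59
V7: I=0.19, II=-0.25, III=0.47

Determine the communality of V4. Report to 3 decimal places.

0.728

h² = 0.19² + 0.75² + 0.36² = 0.0361 + 0.5625 + 0.1296 = 0.7282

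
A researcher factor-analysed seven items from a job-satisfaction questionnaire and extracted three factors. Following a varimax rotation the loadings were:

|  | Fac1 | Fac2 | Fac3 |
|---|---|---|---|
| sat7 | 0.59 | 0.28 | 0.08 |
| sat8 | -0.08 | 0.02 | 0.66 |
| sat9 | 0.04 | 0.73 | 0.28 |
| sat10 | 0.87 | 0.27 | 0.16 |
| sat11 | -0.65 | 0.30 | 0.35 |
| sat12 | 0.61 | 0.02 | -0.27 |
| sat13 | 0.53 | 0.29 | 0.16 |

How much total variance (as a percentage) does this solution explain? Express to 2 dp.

54.49%

Communalities: 0.4329, 0.4424, 0.6129, 0.8554, 0.6350, 0.4454, 0.3906; Σh² = 3.8146.
Total variance with 7 standardized items is 7, so the solution explains 3.8146/7 = 0.5449 = 54.49%.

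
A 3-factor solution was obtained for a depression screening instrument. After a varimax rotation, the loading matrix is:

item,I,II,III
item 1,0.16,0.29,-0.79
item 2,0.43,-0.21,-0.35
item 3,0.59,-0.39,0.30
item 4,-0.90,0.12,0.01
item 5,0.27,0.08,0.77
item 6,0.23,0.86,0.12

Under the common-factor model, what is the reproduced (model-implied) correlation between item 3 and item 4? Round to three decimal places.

-0.575

r̂ = Σ λ_i·λ_j across factors = (0.59)(-0.90) + (-0.39)(0.12) + (0.30)(0.01)
  = -0.5310 -0.0468 +0.0030 = -0.5748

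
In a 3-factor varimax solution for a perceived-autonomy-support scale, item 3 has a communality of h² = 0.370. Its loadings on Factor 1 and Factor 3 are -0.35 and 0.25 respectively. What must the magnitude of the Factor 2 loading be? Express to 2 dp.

Under orthogonal rotation h² = Σλ², so λ_Factor 2² = h² − (0.1850) = 0.370 − 0.1850 = 0.1850.
|λ| = √0.1850 = 0.4301.

0.43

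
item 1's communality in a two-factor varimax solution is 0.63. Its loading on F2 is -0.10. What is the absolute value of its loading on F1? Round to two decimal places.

Under orthogonal rotation h² = Σλ², so λ_F1² = h² − (0.0100) = 0.63 − 0.0100 = 0.6200.
|λ| = √0.6200 = 0.7874.

0.79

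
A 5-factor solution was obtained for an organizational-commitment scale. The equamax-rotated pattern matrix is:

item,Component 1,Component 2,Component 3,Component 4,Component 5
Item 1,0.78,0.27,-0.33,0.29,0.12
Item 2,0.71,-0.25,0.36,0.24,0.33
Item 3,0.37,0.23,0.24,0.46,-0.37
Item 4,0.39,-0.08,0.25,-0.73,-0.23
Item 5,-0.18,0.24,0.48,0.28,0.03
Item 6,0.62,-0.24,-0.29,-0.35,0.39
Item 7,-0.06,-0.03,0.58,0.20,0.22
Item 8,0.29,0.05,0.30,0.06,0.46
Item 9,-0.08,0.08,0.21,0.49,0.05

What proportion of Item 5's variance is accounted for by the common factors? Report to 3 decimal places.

0.400

h² = (-0.18)² + 0.24² + 0.48² + 0.28² + 0.03² = 0.0324 + 0.0576 + 0.2304 + 0.0784 + 0.0009 = 0.3997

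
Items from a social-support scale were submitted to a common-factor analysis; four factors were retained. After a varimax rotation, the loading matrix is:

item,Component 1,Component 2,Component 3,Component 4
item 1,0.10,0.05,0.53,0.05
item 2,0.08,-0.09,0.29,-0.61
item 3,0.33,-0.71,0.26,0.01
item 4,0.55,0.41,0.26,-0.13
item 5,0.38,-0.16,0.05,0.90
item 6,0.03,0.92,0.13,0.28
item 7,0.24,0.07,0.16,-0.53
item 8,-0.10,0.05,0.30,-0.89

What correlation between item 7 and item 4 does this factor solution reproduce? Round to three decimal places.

0.271

r̂ = Σ λ_i·λ_j across factors = (0.24)(0.55) + (0.07)(0.41) + (0.16)(0.26) + (-0.53)(-0.13)
  = +0.1320 +0.0287 +0.0416 +0.0689 = 0.2712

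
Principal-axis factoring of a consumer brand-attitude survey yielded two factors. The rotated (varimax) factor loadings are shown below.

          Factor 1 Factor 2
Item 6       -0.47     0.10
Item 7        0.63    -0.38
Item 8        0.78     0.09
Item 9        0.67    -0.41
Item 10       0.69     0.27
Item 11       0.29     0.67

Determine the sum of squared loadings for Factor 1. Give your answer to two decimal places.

SS loadings for Factor 1 = (-0.47)² + 0.63² + 0.78² + 0.67² + 0.69² + 0.29² = 0.2209 + 0.3969 + 0.6084 + 0.4489 + 0.4761 + 0.0841 = 2.2353

2.24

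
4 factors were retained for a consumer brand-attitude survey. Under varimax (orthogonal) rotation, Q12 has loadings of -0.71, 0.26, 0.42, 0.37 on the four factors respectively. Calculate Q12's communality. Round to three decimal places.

h² = (-0.71)² + 0.26² + 0.42² + 0.37² = 0.5041 + 0.0676 + 0.1764 + 0.1369 = 0.8850

0.885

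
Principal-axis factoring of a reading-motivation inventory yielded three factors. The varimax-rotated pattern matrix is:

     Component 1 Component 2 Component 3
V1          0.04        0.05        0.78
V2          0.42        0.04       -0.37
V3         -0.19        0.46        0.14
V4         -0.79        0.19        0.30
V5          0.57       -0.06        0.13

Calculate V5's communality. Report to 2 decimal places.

h² = 0.57² + (-0.06)² + 0.13² = 0.3249 + 0.0036 + 0.0169 = 0.3454

0.35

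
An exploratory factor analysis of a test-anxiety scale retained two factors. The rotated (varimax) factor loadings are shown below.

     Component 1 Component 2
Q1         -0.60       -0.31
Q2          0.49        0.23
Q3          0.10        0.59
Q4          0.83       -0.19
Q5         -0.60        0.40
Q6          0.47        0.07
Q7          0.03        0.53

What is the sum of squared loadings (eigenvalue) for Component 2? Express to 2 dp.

0.98

SS loadings for Component 2 = (-0.31)² + 0.23² + 0.59² + (-0.19)² + 0.40² + 0.07² + 0.53² = 0.0961 + 0.0529 + 0.3481 + 0.0361 + 0.1600 + 0.0049 + 0.2809 = 0.9790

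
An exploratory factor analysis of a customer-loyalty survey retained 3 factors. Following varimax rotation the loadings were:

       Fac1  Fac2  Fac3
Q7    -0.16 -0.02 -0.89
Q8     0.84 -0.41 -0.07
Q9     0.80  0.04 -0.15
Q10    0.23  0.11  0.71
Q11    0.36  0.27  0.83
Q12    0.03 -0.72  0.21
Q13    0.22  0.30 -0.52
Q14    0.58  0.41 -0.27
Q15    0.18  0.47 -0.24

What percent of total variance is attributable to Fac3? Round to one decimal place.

SS loadings for Fac3 = (-0.89)² + (-0.07)² + (-0.15)² + 0.71² + 0.83² + 0.21² + (-0.52)² + (-0.27)² + (-0.24)² = 2.4575
With 9 standardized items, total variance = 9. Proportion = 2.4575/9 = 0.2731 → 27.31%.

27.3%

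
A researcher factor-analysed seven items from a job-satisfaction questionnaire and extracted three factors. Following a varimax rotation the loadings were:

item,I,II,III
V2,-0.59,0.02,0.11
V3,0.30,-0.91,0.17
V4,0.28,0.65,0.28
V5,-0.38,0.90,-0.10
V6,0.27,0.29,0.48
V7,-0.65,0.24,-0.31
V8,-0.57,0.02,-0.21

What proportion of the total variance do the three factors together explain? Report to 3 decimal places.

Communalities: 0.3606, 0.9470, 0.5793, 0.9644, 0.3874, 0.5762, 0.3694; Σh² = 4.1843.
Total variance with 7 standardized items is 7, so the solution explains 4.1843/7 = 0.5978.

0.598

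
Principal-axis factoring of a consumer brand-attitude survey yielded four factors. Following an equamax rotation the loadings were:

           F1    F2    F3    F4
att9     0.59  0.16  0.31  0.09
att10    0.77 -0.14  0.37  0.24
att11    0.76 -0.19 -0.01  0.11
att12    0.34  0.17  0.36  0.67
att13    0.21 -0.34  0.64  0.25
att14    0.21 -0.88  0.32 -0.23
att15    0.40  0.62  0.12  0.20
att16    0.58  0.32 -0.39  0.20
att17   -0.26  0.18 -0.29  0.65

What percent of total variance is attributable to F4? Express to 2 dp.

12.72%

SS loadings for F4 = 0.09² + 0.24² + 0.11² + 0.67² + 0.25² + (-0.23)² + 0.20² + 0.20² + 0.65² = 1.1446
With 9 standardized items, total variance = 9. Proportion = 1.1446/9 = 0.1272 → 12.72%.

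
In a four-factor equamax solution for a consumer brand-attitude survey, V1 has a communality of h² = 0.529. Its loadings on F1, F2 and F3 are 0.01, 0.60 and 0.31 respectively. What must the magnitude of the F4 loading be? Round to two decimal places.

0.27

Under orthogonal rotation h² = Σλ², so λ_F4² = h² − (0.4562) = 0.529 − 0.4562 = 0.0728.
|λ| = √0.0728 = 0.2698.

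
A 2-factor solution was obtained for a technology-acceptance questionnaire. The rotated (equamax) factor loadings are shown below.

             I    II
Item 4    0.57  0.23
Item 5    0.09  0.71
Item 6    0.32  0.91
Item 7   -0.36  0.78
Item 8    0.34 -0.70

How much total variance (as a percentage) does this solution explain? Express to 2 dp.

SS loadings by factor: 0.6806, 2.4835; total = 3.1641.
Total variance with 5 standardized items is 5, so the solution explains 3.1641/5 = 0.6328 = 63.28%.

63.28%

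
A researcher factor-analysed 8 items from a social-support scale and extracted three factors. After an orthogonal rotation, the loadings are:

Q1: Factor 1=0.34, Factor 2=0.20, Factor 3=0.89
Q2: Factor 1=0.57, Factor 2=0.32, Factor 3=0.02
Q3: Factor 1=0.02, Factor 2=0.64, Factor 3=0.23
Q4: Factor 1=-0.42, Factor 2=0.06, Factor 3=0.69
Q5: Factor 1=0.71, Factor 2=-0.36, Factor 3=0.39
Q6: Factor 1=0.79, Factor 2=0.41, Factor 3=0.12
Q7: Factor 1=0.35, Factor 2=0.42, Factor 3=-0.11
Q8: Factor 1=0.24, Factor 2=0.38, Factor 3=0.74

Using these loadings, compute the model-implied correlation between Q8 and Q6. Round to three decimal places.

r̂ = Σ λ_i·λ_j across factors = (0.24)(0.79) + (0.38)(0.41) + (0.74)(0.12)
  = +0.1896 +0.1558 +0.0888 = 0.4342

0.434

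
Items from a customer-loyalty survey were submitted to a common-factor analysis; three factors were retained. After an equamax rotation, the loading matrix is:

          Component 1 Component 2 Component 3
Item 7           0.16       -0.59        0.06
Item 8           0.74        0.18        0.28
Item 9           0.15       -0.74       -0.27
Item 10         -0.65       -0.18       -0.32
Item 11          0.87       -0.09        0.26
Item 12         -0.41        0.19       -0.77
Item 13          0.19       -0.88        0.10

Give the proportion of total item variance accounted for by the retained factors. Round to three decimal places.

SS loadings by factor: 1.9793, 1.7791, 0.9278; total = 4.6862.
Total variance with 7 standardized items is 7, so the solution explains 4.6862/7 = 0.6695.

0.669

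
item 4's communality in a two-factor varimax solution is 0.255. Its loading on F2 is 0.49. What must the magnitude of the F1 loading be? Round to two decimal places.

Under orthogonal rotation h² = Σλ², so λ_F1² = h² − (0.2401) = 0.255 − 0.2401 = 0.0149.
|λ| = √0.0149 = 0.1221.

0.12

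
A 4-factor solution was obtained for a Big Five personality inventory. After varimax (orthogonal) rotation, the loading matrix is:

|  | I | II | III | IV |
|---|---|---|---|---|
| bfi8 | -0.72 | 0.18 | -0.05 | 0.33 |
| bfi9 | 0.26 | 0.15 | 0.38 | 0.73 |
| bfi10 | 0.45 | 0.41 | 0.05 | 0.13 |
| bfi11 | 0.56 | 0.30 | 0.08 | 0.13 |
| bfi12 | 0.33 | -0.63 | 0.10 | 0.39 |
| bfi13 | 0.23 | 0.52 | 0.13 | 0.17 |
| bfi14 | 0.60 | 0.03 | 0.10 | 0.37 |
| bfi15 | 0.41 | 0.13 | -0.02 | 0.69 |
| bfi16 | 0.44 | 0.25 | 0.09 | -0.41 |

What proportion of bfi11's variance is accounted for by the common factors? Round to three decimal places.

h² = 0.56² + 0.30² + 0.08² + 0.13² = 0.3136 + 0.0900 + 0.0064 + 0.0169 = 0.4269

0.427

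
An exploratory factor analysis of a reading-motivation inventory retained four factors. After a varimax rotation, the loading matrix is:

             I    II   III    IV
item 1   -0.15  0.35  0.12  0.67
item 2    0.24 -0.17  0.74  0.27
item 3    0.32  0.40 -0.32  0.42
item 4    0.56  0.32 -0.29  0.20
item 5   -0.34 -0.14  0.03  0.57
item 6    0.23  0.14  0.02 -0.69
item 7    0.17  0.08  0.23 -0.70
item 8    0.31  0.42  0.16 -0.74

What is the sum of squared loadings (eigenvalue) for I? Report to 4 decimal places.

0.7896

SS loadings for I = (-0.15)² + 0.24² + 0.32² + 0.56² + (-0.34)² + 0.23² + 0.17² + 0.31² = 0.0225 + 0.0576 + 0.1024 + 0.3136 + 0.1156 + 0.0529 + 0.0289 + 0.0961 = 0.7896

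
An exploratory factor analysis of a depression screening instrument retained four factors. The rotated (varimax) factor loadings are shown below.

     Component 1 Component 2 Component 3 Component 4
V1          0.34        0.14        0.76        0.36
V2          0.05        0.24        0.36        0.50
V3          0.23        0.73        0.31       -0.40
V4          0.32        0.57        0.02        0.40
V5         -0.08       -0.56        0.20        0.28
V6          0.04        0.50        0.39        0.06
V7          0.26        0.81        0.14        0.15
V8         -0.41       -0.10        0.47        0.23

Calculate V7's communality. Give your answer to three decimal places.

0.766

h² = 0.26² + 0.81² + 0.14² + 0.15² = 0.0676 + 0.6561 + 0.0196 + 0.0225 = 0.7658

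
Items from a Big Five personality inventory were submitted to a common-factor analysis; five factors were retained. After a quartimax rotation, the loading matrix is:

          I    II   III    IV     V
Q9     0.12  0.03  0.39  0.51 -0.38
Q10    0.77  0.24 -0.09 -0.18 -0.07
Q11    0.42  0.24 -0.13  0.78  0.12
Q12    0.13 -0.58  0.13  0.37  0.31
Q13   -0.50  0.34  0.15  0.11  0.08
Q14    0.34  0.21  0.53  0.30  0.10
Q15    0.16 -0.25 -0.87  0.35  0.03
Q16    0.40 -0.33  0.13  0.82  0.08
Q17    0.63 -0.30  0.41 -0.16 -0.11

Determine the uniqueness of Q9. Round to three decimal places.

0.428

h² = 0.12² + 0.03² + 0.39² + 0.51² + (-0.38)² = 0.0144 + 0.0009 + 0.1521 + 0.2601 + 0.1444 = 0.5719
Uniqueness u² = 1 − h² = 1 − 0.5719 = 0.4281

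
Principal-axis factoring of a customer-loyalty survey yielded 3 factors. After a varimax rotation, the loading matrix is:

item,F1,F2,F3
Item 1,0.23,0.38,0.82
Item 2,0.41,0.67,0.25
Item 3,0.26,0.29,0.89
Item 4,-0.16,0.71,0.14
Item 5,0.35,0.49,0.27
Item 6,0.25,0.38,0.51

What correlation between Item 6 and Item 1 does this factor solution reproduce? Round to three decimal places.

r̂ = Σ λ_i·λ_j across factors = (0.25)(0.23) + (0.38)(0.38) + (0.51)(0.82)
  = +0.0575 +0.1444 +0.4182 = 0.6201

0.620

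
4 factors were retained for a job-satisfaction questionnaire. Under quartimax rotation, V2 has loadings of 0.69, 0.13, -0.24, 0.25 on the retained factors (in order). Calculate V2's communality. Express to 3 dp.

h² = 0.69² + 0.13² + (-0.24)² + 0.25² = 0.4761 + 0.0169 + 0.0576 + 0.0625 = 0.6131

0.613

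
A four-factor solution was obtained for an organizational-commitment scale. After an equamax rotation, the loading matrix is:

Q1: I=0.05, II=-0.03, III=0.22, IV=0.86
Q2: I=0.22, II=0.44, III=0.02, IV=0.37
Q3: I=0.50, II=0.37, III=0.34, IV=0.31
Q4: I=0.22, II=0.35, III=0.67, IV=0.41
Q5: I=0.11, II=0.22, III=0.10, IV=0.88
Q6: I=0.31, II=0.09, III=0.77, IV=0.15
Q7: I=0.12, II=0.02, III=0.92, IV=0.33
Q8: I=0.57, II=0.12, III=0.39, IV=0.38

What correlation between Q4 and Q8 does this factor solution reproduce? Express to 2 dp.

r̂ = Σ λ_i·λ_j across factors = (0.22)(0.57) + (0.35)(0.12) + (0.67)(0.39) + (0.41)(0.38)
  = +0.1254 +0.0420 +0.2613 +0.1558 = 0.5845

0.58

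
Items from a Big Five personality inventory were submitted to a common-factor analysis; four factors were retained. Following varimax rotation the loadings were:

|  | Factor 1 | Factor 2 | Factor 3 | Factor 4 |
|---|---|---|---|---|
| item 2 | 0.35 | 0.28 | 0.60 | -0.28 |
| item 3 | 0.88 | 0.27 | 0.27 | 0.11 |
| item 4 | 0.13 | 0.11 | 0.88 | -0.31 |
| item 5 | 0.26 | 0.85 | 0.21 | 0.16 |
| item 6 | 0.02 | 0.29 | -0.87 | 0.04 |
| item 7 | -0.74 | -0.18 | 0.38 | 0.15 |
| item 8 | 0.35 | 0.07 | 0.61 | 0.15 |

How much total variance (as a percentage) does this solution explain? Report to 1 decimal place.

77.8%

Communalities: 0.6393, 0.9323, 0.8995, 0.8598, 0.8430, 0.7469, 0.5220; Σh² = 5.4428.
Total variance with 7 standardized items is 7, so the solution explains 5.4428/7 = 0.7775 = 77.75%.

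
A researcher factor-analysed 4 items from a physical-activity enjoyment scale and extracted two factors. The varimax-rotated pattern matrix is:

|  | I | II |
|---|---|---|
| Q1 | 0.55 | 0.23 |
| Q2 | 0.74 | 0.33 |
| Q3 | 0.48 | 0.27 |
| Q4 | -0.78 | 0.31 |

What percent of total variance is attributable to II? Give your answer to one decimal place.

8.3%

SS loadings for II = 0.23² + 0.33² + 0.27² + 0.31² = 0.3308
With 4 standardized items, total variance = 4. Proportion = 0.3308/4 = 0.0827 → 8.27%.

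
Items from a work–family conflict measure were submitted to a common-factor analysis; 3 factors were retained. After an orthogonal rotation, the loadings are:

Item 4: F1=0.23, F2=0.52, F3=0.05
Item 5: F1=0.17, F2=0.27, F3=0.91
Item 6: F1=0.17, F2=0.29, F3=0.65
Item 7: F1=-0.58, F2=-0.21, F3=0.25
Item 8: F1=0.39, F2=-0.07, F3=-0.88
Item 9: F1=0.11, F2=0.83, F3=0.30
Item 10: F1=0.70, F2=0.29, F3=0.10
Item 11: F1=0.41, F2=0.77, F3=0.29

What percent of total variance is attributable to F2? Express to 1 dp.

23.0%

SS loadings for F2 = 0.52² + 0.27² + 0.29² + (-0.21)² + (-0.07)² + 0.83² + 0.29² + 0.77² = 1.8423
With 8 standardized items, total variance = 8. Proportion = 1.8423/8 = 0.2303 → 23.03%.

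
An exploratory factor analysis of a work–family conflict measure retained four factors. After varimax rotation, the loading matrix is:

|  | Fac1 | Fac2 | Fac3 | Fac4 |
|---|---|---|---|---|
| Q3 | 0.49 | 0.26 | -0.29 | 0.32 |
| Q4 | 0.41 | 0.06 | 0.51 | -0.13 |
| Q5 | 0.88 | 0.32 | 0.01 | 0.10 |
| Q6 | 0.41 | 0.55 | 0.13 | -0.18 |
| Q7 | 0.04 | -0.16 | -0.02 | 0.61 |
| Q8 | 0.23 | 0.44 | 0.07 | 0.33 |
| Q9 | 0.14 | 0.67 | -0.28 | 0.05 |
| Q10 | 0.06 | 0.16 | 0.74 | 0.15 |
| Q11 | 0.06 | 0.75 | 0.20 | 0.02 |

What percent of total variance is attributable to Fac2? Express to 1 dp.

19.2%

SS loadings for Fac2 = 0.26² + 0.06² + 0.32² + 0.55² + (-0.16)² + 0.44² + 0.67² + 0.16² + 0.75² = 1.7323
With 9 standardized items, total variance = 9. Proportion = 1.7323/9 = 0.1925 → 19.25%.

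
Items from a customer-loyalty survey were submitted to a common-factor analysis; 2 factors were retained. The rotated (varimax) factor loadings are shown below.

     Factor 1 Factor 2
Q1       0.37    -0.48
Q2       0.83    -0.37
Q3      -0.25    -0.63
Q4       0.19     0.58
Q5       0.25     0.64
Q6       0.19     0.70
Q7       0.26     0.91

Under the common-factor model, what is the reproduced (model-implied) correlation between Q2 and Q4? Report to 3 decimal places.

-0.057

r̂ = Σ λ_i·λ_j across factors = (0.83)(0.19) + (-0.37)(0.58)
  = +0.1577 -0.2146 = -0.0569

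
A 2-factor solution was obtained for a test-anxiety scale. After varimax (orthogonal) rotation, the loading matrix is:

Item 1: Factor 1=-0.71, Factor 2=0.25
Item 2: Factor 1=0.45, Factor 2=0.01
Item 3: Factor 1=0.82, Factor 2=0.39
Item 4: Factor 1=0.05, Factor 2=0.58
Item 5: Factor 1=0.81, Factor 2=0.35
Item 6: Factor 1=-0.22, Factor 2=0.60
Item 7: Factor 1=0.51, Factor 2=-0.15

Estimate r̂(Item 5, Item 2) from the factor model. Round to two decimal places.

0.37

r̂ = Σ λ_i·λ_j across factors = (0.81)(0.45) + (0.35)(0.01)
  = +0.3645 +0.0035 = 0.3680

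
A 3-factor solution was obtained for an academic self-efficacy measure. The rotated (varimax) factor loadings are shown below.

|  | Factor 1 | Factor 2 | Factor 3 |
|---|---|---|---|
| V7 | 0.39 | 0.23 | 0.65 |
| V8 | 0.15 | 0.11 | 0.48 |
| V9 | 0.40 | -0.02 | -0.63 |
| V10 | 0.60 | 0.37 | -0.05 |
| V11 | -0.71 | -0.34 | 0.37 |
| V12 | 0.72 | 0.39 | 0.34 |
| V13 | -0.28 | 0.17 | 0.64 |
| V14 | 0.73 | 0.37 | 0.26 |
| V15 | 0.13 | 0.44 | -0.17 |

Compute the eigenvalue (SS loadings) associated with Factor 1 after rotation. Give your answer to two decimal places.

2.35

SS loadings for Factor 1 = 0.39² + 0.15² + 0.40² + 0.60² + (-0.71)² + 0.72² + (-0.28)² + 0.73² + 0.13² = 0.1521 + 0.0225 + 0.1600 + 0.3600 + 0.5041 + 0.5184 + 0.0784 + 0.5329 + 0.0169 = 2.3453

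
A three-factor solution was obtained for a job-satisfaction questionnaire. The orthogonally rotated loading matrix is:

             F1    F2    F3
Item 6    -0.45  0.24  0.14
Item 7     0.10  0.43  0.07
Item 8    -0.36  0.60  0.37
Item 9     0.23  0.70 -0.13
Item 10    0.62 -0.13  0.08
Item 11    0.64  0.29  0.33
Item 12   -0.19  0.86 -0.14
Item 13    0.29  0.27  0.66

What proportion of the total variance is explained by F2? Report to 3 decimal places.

SS loadings for F2 = 0.24² + 0.43² + 0.60² + 0.70² + (-0.13)² + 0.29² + 0.86² + 0.27² = 2.0060
Proportion of variance = 2.0060 / 8 = 0.2507.

0.251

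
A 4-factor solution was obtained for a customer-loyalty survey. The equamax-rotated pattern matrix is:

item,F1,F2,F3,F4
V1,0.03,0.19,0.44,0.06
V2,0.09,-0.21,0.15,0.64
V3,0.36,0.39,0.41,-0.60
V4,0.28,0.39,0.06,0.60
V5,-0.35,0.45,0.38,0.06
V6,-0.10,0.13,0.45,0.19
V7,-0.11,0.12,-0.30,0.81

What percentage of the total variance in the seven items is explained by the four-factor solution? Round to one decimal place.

51.9%

Communalities: 0.2342, 0.4843, 0.8098, 0.5941, 0.4730, 0.2655, 0.7726; Σh² = 3.6335.
Total variance with 7 standardized items is 7, so the solution explains 3.6335/7 = 0.5191 = 51.91%.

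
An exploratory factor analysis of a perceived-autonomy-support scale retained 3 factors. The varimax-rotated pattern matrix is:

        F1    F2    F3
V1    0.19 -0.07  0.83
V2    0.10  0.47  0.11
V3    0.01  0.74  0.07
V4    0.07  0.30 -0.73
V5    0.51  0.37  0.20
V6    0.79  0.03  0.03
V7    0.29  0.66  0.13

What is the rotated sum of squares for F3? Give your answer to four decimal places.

SS loadings for F3 = 0.83² + 0.11² + 0.07² + (-0.73)² + 0.20² + 0.03² + 0.13² = 0.6889 + 0.0121 + 0.0049 + 0.5329 + 0.0400 + 0.0009 + 0.0169 = 1.2966

1.2966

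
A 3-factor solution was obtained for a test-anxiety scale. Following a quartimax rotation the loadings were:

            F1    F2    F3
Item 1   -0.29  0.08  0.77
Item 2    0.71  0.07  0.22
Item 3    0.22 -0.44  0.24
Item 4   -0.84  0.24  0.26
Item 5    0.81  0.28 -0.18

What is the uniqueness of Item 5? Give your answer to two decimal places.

0.23

h² = 0.81² + 0.28² + (-0.18)² = 0.6561 + 0.0784 + 0.0324 = 0.7669
Uniqueness u² = 1 − h² = 1 − 0.7669 = 0.2331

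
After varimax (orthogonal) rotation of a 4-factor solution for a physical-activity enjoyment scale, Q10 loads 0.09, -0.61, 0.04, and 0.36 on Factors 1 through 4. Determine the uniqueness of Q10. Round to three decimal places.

h² = 0.09² + (-0.61)² + 0.04² + 0.36² = 0.0081 + 0.3721 + 0.0016 + 0.1296 = 0.5114
Uniqueness u² = 1 − h² = 1 − 0.5114 = 0.4886

0.489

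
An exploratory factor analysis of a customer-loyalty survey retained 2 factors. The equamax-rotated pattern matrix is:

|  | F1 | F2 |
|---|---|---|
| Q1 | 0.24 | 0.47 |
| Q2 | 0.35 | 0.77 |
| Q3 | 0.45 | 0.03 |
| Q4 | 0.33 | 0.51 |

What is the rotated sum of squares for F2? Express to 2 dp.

1.07

SS loadings for F2 = 0.47² + 0.77² + 0.03² + 0.51² = 0.2209 + 0.5929 + 0.0009 + 0.2601 = 1.0748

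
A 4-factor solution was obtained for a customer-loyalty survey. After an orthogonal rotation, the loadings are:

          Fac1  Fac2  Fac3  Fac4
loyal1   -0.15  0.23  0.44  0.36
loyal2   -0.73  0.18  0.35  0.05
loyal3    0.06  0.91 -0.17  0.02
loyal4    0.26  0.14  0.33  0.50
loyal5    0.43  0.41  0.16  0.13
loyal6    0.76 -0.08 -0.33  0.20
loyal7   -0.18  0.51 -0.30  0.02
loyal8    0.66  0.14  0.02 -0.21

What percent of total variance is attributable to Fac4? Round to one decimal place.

6.0%

SS loadings for Fac4 = 0.36² + 0.05² + 0.02² + 0.50² + 0.13² + 0.20² + 0.02² + (-0.21)² = 0.4839
With 8 standardized items, total variance = 8. Proportion = 0.4839/8 = 0.0605 → 6.05%.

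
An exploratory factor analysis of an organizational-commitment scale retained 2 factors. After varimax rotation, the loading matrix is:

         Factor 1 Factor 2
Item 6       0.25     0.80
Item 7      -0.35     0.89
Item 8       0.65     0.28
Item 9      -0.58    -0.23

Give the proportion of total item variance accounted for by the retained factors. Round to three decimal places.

0.627

Communalities: 0.7025, 0.9146, 0.5009, 0.3893; Σh² = 2.5073.
Total variance with 4 standardized items is 4, so the solution explains 2.5073/4 = 0.6268.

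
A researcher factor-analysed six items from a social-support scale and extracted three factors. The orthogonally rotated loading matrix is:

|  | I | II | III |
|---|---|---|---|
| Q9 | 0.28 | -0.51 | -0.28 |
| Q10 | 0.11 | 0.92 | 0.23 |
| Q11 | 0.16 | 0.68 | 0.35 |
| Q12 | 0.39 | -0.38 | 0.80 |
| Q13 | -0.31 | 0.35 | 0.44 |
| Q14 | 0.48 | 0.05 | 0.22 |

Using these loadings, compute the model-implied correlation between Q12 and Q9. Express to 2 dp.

0.08

r̂ = Σ λ_i·λ_j across factors = (0.39)(0.28) + (-0.38)(-0.51) + (0.80)(-0.28)
  = +0.1092 +0.1938 -0.2240 = 0.0790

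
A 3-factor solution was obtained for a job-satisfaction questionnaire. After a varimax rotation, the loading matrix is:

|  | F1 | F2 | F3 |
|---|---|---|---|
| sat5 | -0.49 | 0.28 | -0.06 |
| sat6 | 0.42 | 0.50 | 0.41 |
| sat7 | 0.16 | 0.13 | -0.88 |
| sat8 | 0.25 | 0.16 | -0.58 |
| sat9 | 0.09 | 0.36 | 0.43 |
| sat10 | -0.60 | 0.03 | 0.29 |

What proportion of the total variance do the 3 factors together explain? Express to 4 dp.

Communalities: 0.3221, 0.5945, 0.8169, 0.4245, 0.3226, 0.4450; Σh² = 2.9256.
Total variance with 6 standardized items is 6, so the solution explains 2.9256/6 = 0.4876.

0.4876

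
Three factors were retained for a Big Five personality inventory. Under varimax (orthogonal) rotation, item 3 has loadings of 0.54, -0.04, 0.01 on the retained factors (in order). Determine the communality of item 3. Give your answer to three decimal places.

h² = 0.54² + (-0.04)² + 0.01² = 0.2916 + 0.0016 + 0.0001 = 0.2933

0.293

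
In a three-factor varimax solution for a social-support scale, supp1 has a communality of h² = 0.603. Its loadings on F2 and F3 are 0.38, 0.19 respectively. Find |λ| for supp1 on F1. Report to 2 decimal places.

0.65

Under orthogonal rotation h² = Σλ², so λ_F1² = h² − (0.1805) = 0.603 − 0.1805 = 0.4225.
|λ| = √0.4225 = 0.6500.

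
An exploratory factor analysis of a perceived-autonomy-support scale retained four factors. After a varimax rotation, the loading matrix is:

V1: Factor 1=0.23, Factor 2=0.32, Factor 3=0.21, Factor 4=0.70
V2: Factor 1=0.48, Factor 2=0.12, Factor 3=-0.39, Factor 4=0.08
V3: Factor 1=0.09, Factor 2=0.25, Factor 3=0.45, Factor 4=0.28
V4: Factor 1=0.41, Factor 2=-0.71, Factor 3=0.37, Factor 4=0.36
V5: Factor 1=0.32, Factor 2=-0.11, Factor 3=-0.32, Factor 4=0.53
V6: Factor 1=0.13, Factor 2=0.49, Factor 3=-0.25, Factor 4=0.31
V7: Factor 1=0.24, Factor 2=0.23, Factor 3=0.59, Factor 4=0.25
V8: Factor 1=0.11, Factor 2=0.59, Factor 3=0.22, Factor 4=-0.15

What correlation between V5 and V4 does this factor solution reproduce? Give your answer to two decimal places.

r̂ = Σ λ_i·λ_j across factors = (0.32)(0.41) + (-0.11)(-0.71) + (-0.32)(0.37) + (0.53)(0.36)
  = +0.1312 +0.0781 -0.1184 +0.1908 = 0.2817

0.28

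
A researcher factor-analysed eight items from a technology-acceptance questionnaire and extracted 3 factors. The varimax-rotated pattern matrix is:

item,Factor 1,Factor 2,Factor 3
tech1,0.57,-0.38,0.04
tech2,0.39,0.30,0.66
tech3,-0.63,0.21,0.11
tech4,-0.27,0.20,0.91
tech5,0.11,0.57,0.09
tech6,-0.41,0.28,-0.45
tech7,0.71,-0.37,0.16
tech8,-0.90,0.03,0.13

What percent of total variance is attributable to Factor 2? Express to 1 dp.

SS loadings for Factor 2 = (-0.38)² + 0.30² + 0.21² + 0.20² + 0.57² + 0.28² + (-0.37)² + 0.03² = 0.8596
With 8 standardized items, total variance = 8. Proportion = 0.8596/8 = 0.1074 → 10.74%.

10.7%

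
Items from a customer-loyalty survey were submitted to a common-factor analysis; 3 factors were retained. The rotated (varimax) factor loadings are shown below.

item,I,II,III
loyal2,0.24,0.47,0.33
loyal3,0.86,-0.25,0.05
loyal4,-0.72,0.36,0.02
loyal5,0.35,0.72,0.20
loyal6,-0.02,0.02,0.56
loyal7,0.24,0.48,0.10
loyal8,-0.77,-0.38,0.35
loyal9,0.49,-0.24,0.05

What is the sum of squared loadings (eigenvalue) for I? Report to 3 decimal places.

SS loadings for I = 0.24² + 0.86² + (-0.72)² + 0.35² + (-0.02)² + 0.24² + (-0.77)² + 0.49² = 0.0576 + 0.7396 + 0.5184 + 0.1225 + 0.0004 + 0.0576 + 0.5929 + 0.2401 = 2.3291

2.329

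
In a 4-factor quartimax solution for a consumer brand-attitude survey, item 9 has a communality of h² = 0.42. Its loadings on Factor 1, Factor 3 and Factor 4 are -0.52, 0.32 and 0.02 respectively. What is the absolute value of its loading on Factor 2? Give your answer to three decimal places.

0.216

Under orthogonal rotation h² = Σλ², so λ_Factor 2² = h² − (0.3732) = 0.42 − 0.3732 = 0.0468.
|λ| = √0.0468 = 0.2163.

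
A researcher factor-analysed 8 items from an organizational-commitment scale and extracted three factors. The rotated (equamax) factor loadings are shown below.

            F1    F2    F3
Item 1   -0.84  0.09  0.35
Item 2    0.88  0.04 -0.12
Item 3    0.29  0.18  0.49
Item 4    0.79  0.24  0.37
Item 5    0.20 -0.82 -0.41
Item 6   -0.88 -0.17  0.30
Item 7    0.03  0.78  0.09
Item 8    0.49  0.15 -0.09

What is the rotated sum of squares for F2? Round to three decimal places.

SS loadings for F2 = 0.09² + 0.04² + 0.18² + 0.24² + (-0.82)² + (-0.17)² + 0.78² + 0.15² = 0.0081 + 0.0016 + 0.0324 + 0.0576 + 0.6724 + 0.0289 + 0.6084 + 0.0225 = 1.4319

1.432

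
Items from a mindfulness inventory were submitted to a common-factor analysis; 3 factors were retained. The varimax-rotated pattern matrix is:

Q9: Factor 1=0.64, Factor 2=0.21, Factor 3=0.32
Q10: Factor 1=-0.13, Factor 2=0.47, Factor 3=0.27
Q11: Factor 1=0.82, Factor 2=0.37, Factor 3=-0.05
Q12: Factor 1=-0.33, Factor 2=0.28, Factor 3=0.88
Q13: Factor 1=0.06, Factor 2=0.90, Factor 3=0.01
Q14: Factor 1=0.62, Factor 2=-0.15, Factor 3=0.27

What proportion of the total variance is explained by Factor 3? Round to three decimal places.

0.171

SS loadings for Factor 3 = 0.32² + 0.27² + (-0.05)² + 0.88² + 0.01² + 0.27² = 1.0252
Proportion of variance = 1.0252 / 6 = 0.1709.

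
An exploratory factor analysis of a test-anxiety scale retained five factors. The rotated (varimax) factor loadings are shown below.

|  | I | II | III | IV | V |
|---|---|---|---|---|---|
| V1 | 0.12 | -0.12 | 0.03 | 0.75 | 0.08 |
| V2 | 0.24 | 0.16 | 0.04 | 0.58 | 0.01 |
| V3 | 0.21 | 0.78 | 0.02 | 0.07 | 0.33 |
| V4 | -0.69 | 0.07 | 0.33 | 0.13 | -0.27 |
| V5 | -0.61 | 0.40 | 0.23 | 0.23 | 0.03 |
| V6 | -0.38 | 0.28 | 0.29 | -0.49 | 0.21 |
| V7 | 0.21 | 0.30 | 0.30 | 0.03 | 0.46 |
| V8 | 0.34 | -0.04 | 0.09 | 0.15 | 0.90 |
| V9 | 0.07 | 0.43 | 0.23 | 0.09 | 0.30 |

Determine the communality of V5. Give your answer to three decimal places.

h² = (-0.61)² + 0.40² + 0.23² + 0.23² + 0.03² = 0.3721 + 0.1600 + 0.0529 + 0.0529 + 0.0009 = 0.6388

0.639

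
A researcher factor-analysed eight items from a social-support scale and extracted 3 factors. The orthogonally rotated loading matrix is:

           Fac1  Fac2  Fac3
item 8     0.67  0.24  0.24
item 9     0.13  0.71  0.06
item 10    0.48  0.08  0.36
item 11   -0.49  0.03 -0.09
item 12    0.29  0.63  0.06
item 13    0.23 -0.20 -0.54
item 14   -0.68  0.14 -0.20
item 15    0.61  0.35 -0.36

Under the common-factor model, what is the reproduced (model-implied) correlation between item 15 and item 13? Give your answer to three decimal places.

0.265

r̂ = Σ λ_i·λ_j across factors = (0.61)(0.23) + (0.35)(-0.20) + (-0.36)(-0.54)
  = +0.1403 -0.0700 +0.1944 = 0.2647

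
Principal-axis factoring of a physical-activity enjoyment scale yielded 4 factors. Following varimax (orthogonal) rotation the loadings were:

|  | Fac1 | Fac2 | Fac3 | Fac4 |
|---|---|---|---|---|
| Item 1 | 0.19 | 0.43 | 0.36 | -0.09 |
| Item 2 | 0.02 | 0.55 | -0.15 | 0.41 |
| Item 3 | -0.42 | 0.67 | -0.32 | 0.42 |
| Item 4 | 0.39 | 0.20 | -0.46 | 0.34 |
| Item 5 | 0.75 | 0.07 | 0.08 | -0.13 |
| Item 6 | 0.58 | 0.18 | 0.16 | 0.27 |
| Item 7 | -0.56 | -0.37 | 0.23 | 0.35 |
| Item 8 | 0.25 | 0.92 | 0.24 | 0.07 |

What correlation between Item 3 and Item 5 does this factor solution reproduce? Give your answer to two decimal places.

r̂ = Σ λ_i·λ_j across factors = (-0.42)(0.75) + (0.67)(0.07) + (-0.32)(0.08) + (0.42)(-0.13)
  = -0.3150 +0.0469 -0.0256 -0.0546 = -0.3483

-0.35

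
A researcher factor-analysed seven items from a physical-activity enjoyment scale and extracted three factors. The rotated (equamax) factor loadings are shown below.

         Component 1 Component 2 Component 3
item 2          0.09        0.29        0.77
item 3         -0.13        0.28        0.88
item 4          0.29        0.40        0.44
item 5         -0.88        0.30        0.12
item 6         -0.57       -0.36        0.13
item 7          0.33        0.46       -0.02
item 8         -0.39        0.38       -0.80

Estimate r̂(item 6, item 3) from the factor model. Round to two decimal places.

r̂ = Σ λ_i·λ_j across factors = (-0.57)(-0.13) + (-0.36)(0.28) + (0.13)(0.88)
  = +0.0741 -0.1008 +0.1144 = 0.0877

0.09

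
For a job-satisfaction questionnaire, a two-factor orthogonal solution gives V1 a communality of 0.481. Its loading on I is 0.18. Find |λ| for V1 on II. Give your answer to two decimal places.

Under orthogonal rotation h² = Σλ², so λ_II² = h² − (0.0324) = 0.481 − 0.0324 = 0.4486.
|λ| = √0.4486 = 0.6698.

0.67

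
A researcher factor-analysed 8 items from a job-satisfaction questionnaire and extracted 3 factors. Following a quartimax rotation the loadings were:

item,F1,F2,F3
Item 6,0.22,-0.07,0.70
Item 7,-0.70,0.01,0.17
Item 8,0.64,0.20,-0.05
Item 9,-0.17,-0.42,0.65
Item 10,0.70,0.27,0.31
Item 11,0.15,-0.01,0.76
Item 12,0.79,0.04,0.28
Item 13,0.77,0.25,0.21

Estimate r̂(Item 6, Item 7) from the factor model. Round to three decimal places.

r̂ = Σ λ_i·λ_j across factors = (0.22)(-0.70) + (-0.07)(0.01) + (0.70)(0.17)
  = -0.1540 -0.0007 +0.1190 = -0.0357

-0.036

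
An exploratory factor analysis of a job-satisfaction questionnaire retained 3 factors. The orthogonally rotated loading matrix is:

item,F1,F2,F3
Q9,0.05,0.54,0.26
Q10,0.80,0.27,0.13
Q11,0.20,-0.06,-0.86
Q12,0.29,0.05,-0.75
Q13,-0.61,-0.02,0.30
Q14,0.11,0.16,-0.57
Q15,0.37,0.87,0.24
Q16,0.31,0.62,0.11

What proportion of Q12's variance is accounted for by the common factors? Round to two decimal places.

h² = 0.29² + 0.05² + (-0.75)² = 0.0841 + 0.0025 + 0.5625 = 0.6491

0.65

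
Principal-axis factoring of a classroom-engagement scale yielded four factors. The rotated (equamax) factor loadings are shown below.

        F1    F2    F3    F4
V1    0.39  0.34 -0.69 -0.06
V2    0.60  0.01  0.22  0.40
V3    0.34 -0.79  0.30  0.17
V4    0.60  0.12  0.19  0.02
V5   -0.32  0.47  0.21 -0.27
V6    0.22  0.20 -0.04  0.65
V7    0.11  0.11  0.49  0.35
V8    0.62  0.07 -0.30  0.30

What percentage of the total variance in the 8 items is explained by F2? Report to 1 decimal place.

SS loadings for F2 = 0.34² + 0.01² + (-0.79)² + 0.12² + 0.47² + 0.20² + 0.11² + 0.07² = 1.0321
With 8 standardized items, total variance = 8. Proportion = 1.0321/8 = 0.1290 → 12.90%.

12.9%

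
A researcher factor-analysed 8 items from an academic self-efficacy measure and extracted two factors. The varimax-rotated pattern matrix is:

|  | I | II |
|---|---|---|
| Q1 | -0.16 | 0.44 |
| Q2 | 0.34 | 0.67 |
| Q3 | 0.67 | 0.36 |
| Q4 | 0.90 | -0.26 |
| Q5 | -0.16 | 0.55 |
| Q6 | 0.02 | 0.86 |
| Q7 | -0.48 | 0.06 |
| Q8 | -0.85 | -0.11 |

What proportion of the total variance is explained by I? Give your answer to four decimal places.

0.2974

SS loadings for I = (-0.16)² + 0.34² + 0.67² + 0.90² + (-0.16)² + 0.02² + (-0.48)² + (-0.85)² = 2.3790
Proportion of variance = 2.3790 / 8 = 0.2974.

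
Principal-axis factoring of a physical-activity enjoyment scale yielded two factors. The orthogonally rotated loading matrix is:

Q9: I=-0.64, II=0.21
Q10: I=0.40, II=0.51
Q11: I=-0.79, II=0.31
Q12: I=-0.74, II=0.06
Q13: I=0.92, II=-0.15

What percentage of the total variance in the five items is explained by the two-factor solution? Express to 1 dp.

Communalities: 0.4537, 0.4201, 0.7202, 0.5512, 0.8689; Σh² = 3.0141.
Total variance with 5 standardized items is 5, so the solution explains 3.0141/5 = 0.6028 = 60.28%.

60.3%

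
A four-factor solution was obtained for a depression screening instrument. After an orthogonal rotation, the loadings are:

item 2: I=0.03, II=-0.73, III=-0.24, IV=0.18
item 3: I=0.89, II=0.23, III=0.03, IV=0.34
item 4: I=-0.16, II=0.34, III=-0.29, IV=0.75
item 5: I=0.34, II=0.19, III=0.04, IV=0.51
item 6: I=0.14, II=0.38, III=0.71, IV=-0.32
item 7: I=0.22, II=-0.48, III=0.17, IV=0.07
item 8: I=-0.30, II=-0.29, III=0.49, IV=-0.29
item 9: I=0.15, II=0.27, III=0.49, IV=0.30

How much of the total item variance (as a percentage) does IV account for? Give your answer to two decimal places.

15.65%

SS loadings for IV = 0.18² + 0.34² + 0.75² + 0.51² + (-0.32)² + 0.07² + (-0.29)² + 0.30² = 1.2520
With 8 standardized items, total variance = 8. Proportion = 1.2520/8 = 0.1565 → 15.65%.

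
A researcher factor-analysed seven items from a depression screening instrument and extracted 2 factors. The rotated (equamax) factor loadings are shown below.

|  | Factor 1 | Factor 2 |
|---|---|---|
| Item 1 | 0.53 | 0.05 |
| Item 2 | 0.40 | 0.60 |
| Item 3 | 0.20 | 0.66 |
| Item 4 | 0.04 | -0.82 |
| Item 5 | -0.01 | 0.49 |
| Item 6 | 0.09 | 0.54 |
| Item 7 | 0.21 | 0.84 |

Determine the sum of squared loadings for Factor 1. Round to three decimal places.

0.535

SS loadings for Factor 1 = 0.53² + 0.40² + 0.20² + 0.04² + (-0.01)² + 0.09² + 0.21² = 0.2809 + 0.1600 + 0.0400 + 0.0016 + 0.0001 + 0.0081 + 0.0441 = 0.5348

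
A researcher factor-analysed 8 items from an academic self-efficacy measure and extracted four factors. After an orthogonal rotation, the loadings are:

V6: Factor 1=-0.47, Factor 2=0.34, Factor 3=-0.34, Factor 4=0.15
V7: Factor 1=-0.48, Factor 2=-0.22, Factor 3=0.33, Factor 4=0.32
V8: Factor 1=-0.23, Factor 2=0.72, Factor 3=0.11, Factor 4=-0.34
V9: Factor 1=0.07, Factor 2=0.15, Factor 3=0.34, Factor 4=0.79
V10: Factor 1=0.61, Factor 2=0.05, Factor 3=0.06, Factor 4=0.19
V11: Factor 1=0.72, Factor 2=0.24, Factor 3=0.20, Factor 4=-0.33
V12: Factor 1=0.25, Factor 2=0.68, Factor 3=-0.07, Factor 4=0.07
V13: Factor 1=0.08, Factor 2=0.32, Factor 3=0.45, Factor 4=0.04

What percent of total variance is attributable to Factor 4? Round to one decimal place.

12.7%

SS loadings for Factor 4 = 0.15² + 0.32² + (-0.34)² + 0.79² + 0.19² + (-0.33)² + 0.07² + 0.04² = 1.0161
With 8 standardized items, total variance = 8. Proportion = 1.0161/8 = 0.1270 → 12.70%.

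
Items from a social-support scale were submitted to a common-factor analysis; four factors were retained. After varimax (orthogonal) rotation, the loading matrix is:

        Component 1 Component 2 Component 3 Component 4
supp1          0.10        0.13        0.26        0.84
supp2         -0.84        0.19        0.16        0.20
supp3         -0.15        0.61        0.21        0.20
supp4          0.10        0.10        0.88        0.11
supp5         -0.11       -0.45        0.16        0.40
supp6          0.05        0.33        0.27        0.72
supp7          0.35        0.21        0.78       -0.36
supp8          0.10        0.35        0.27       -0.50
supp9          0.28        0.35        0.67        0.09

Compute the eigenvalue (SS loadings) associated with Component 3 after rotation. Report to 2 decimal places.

SS loadings for Component 3 = 0.26² + 0.16² + 0.21² + 0.88² + 0.16² + 0.27² + 0.78² + 0.27² + 0.67² = 0.0676 + 0.0256 + 0.0441 + 0.7744 + 0.0256 + 0.0729 + 0.6084 + 0.0729 + 0.4489 = 2.1404

2.14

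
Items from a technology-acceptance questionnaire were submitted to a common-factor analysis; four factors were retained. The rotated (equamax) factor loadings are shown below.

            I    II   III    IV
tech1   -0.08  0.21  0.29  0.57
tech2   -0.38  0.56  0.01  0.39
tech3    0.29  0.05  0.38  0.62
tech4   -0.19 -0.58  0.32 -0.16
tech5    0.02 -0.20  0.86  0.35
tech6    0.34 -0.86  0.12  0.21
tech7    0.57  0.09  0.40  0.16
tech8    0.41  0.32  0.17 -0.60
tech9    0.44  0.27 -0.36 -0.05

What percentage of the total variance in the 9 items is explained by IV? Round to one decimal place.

16.0%

SS loadings for IV = 0.57² + 0.39² + 0.62² + (-0.16)² + 0.35² + 0.21² + 0.16² + (-0.60)² + (-0.05)² = 1.4417
With 9 standardized items, total variance = 9. Proportion = 1.4417/9 = 0.1602 → 16.02%.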